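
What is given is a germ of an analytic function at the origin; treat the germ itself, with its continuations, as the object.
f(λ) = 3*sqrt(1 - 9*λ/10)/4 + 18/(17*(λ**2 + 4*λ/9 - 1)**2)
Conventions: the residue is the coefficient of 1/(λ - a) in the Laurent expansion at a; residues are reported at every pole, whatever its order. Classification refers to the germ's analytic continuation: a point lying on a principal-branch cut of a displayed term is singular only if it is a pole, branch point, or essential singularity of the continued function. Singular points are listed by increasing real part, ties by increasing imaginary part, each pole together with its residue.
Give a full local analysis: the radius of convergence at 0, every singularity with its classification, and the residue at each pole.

Radius of convergence at 0: -2/9 + (1/9)*sqrt(85).
At -2/9 - (1/9)*sqrt(85): a pole of order 2; residue (6561/245650)*sqrt(85).
At -2/9 + (1/9)*sqrt(85): a pole of order 2; residue -(6561/245650)*sqrt(85).
At 10/9: an algebraic (square-root) branch point.

Denominator factor (λ**2 + 4*λ/9 - 1)^2: discriminant 340/81, real irrational roots -2/9 + (1/9)*sqrt(85) and -2/9 - (1/9)*sqrt(85); poles of order 2, moduli -2/9 + (1/9)*sqrt(85) and 2/9 + (1/9)*sqrt(85).
Branch term (3/4)*sqrt(1 - λ/(10/9)): its argument vanishes at λ = 10/9, a square-root branch point, modulus 10/9.
The radius of convergence is the smallest modulus among the singular points: -2/9 + (1/9)*sqrt(85).
The branch term is analytic at -2/9 - (1/9)*sqrt(85) and contributes nothing to the residue; only the rational part matters.
The factor λ**2 + 4*λ/9 - 1 splits as (λ - a)(λ - a') with a = -2/9 - (1/9)*sqrt(85), a' = -2/9 + (1/9)*sqrt(85). At the order-2 pole a set g(λ) = (λ - a)^2*(rational part) = [18/17] / (λ - a')^2.
Order-2 pole: residue = g'(a); g'(-2/9 - (1/9)*sqrt(85)) = (6561/245650)*sqrt(85), so the residue is (6561/245650)*sqrt(85).
The branch term is analytic at -2/9 + (1/9)*sqrt(85) and contributes nothing to the residue; only the rational part matters.
The factor λ**2 + 4*λ/9 - 1 splits as (λ - a)(λ - a') with a = -2/9 + (1/9)*sqrt(85), a' = -2/9 - (1/9)*sqrt(85). At the order-2 pole a set g(λ) = (λ - a)^2*(rational part) = [18/17] / (λ - a')^2.
Order-2 pole: residue = g'(a); g'(-2/9 + (1/9)*sqrt(85)) = -(6561/245650)*sqrt(85), so the residue is -(6561/245650)*sqrt(85).
List the singular points by increasing real part (a conjugate pair: the negative imaginary part first).


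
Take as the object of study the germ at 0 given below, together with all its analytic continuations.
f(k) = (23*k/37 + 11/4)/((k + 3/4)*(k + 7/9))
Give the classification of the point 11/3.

Denominator factors: k + 3/4 = 53/12 at k = 11/3; k + 7/9 = 40/9 at k = 11/3 — none vanishes.
So the germ continues analytically to 11/3.

The point is a regular point.


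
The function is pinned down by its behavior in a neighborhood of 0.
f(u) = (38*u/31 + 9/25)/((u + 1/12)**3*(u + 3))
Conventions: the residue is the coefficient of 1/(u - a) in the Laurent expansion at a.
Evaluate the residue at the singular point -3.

The residue is 4442688/33228125.

At the order-1 pole -3 set g(u) = (u - (-3))*f(u) = (38*u/31 + 9/25)/(u + 1/12)**3.
Simple pole: residue = g(a) at a = -3, which is 4442688/33228125.


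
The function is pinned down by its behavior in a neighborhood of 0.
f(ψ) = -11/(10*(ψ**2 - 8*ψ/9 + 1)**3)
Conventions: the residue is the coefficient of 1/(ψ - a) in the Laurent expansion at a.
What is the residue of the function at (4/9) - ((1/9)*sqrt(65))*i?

The factor ψ**2 - 8*ψ/9 + 1 splits as (ψ - a)(ψ - a') with a = (4/9) - ((1/9)*sqrt(65))*i, a' = (4/9) + ((1/9)*sqrt(65))*i. At the order-3 pole a set g(ψ) = (ψ - a)^3*f(ψ) = [-11/10] / (ψ - a')^3.
Order-3 pole: residue = g''(a)/2; g''((4/9) - ((1/9)*sqrt(65))*i) = -((1948617/21970000)*sqrt(65))*i, so the residue is -((1948617/43940000)*sqrt(65))*i.

The residue is -((1948617/43940000)*sqrt(65))*i.


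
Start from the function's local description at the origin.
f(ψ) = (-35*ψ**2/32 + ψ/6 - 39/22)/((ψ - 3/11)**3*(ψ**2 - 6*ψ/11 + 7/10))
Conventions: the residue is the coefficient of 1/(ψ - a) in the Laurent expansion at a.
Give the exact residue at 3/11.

The residue is 26338675/9168784.

At the order-3 pole 3/11 set g(ψ) = (ψ - (3/11))^3*f(ψ) = (-35*ψ**2/32 + ψ/6 - 39/22)/(ψ**2 - 6*ψ/11 + 7/10).
Order-3 pole: residue = g''(a)/2; g''(3/11) = 26338675/4584392, so the residue is 26338675/9168784.


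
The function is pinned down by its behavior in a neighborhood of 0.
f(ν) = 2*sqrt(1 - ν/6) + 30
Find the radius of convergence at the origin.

Branch term (2)*sqrt(1 - ν/(6)): its argument vanishes at ν = 6, a square-root branch point, modulus 6.
The radius of convergence is the smallest modulus among the singular points: 6.

The radius of convergence is 6.


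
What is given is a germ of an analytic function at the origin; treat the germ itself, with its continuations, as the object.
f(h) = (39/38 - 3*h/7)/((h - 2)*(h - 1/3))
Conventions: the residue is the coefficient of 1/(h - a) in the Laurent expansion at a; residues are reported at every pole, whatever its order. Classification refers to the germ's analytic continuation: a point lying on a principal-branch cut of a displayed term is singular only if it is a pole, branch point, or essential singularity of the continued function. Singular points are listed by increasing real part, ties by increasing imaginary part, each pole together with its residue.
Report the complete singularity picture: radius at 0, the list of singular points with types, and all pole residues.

Denominator factor (h - 2): pole of order 1 at 2, modulus 2.
Denominator factor (h - 1/3): pole of order 1 at 1/3, modulus 1/3.
The radius of convergence is the smallest modulus among the singular points: 1/3.
At the order-1 pole 1/3 set g(h) = (h - (1/3))*f(h) = (39/38 - 3*h/7)/(h - 2).
Simple pole: residue = g(a) at a = 1/3, which is -141/266.
At the order-1 pole 2 set g(h) = (h - (2))*f(h) = (39/38 - 3*h/7)/(h - 1/3).
Simple pole: residue = g(a) at a = 2, which is 27/266.
List the singular points by increasing real part (a conjugate pair: the negative imaginary part first).

Radius of convergence at 0: 1/3.
At 1/3: a pole of order 1; residue -141/266.
At 2: a pole of order 1; residue 27/266.


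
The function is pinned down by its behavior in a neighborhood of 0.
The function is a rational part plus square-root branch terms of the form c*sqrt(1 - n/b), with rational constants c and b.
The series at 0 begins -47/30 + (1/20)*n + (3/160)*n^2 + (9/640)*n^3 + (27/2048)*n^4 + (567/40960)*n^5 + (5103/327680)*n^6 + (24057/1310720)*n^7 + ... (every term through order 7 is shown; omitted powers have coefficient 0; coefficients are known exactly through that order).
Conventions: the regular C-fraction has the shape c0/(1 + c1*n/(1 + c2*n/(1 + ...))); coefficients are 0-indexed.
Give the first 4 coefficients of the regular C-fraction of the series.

Taylor coefficients (read off): a_0 = -47/30, a_1 = 1/20, a_2 = 3/160, a_3 = 9/640.
c0 = a_0 = -47/30. Peel one level at a time: if S = 1 + c*n/S' with S'(0) = 1, then c is the n-coefficient of S and S' = c*n/(S - 1).
S_1 = c0/f = 1 + (3/94)*n + (459/35344)*n^2 + ...; c1 = 3/94.
S_2 = c1*n/(S_1 - 1) = 1 + (-153/376)*n + (-9/64)*n^2 + ...; c2 = -153/376.
S_3 = c2*n/(S_2 - 1) = 1 + (-47/136)*n + ...; c3 = -47/136.

The regular C-fraction coefficients are [-47/30, 3/94, -153/376, -47/136].


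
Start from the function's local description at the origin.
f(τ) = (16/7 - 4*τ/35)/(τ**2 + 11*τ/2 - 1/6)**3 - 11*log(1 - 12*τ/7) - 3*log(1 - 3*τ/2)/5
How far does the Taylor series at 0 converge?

Denominator factor (τ**2 + 11*τ/2 - 1/6)^3: discriminant 371/12, real irrational roots -11/4 + (1/12)*sqrt(1113) and -11/4 - (1/12)*sqrt(1113); poles of order 3, moduli -11/4 + (1/12)*sqrt(1113) and 11/4 + (1/12)*sqrt(1113).
Branch term (-3/5)*log(1 - τ/(2/3)): its argument vanishes at τ = 2/3, a logarithmic branch point, modulus 2/3.
Branch term (-11)*log(1 - τ/(7/12)): its argument vanishes at τ = 7/12, a logarithmic branch point, modulus 7/12.
The radius of convergence is the smallest modulus among the singular points: -11/4 + (1/12)*sqrt(1113).

The radius of convergence is -11/4 + (1/12)*sqrt(1113).


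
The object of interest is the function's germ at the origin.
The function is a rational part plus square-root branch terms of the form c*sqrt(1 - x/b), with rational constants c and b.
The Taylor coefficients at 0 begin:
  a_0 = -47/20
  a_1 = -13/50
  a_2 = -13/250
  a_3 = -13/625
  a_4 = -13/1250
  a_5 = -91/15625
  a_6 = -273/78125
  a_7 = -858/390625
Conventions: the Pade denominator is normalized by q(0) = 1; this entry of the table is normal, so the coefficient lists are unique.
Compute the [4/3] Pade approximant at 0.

The Pade approximant has numerator coefficients [-47/20, 64/25, -17/25, 8/625, 13/6250]; denominator coefficients [1, -6/5, 2/5, -4/125].

Taylor coefficients needed (read off): a_0 = -47/20, a_1 = -13/50, a_2 = -13/250, a_3 = -13/625, a_4 = -13/1250, a_5 = -91/15625, a_6 = -273/78125, a_7 = -858/390625.
Write the denominator as Q(x) = 1 + q1*x + q2*x^2 + q3*x^3. Requiring Q*f - P = O(x^8) with deg P <= 4 kills the coefficients of x^5..x^7 in Q*f:
  x^5: a_5 + q1*a_4 + q2*a_3 + q3*a_2 = 0, i.e. -91/15625 + (-13/1250)*q1 + (-13/625)*q2 + (-13/250)*q3 = 0.
  x^6: a_6 + q1*a_5 + q2*a_4 + q3*a_3 = 0, i.e. -273/78125 + (-91/15625)*q1 + (-13/1250)*q2 + (-13/625)*q3 = 0.
  x^7: a_7 + q1*a_6 + q2*a_5 + q3*a_4 = 0, i.e. -858/390625 + (-273/78125)*q1 + (-91/15625)*q2 + (-13/1250)*q3 = 0.
Solving this linear system: q1 = -6/5, q2 = 2/5, q3 = -4/125.
The numerator is Q*f truncated at degree 4: P0 = a_0 = -47/20; P1 = a_1 + q1*a_0 = 64/25; P2 = a_2 + q1*a_1 + q2*a_0 = -17/25; P3 = a_3 + q1*a_2 + q2*a_1 + q3*a_0 = 8/625; P4 = a_4 + q1*a_3 + q2*a_2 + q3*a_1 = 13/6250.


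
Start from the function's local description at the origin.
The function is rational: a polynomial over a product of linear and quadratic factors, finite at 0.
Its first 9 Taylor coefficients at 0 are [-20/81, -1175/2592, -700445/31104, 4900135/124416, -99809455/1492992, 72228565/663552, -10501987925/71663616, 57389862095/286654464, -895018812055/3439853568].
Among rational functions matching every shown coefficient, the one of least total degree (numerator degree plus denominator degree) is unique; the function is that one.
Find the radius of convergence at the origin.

The radius of convergence is 1.

No rational of total degree below 7 reproduces all 9 coefficients; solving the [2/5] Pade equations on them gives f(u) = (-28*u**2 - 17*u/16 - 8/27)/((u + 1)**3*(u**2 - 3*u/2 + 6/5)), whose expansion matches every shown term.
Denominator factor (u + 1)^3: pole of order 3 at -1, modulus 1.
Denominator factor (u**2 - 3*u/2 + 6/5): discriminant -51/20, complex-conjugate roots (3/4) + ((1/20)*sqrt(255))*i and (3/4) - ((1/20)*sqrt(255))*i; poles of order 1, moduli (1/5)*sqrt(30) and (1/5)*sqrt(30).
The radius of convergence is the smallest modulus among the singular points: 1.


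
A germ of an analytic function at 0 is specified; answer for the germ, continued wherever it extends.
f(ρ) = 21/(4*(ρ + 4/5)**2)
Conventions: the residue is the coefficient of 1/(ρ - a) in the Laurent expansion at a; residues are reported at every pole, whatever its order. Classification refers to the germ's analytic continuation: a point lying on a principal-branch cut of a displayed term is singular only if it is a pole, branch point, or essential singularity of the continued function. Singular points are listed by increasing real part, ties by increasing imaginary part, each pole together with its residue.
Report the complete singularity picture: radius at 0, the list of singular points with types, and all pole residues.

Radius of convergence at 0: 4/5.
At -4/5: a pole of order 2; residue 0.

Denominator factor (ρ + 4/5)^2: pole of order 2 at -4/5, modulus 4/5.
The radius of convergence is the smallest modulus among the singular points: 4/5.
At the order-2 pole -4/5 set g(ρ) = (ρ - (-4/5))^2*f(ρ) = 21/4.
Order-2 pole: residue = g'(a); g'(-4/5) = 0, so the residue is 0.


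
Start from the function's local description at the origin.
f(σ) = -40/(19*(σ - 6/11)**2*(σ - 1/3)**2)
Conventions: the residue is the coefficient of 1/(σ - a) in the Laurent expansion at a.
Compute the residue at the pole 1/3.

At the order-2 pole 1/3 set g(σ) = (σ - (1/3))^2*f(σ) = -40/(19*(σ - 6/11)**2).
Order-2 pole: residue = g'(a); g'(1/3) = -2874960/6517, so the residue is -2874960/6517.

The residue is -2874960/6517.


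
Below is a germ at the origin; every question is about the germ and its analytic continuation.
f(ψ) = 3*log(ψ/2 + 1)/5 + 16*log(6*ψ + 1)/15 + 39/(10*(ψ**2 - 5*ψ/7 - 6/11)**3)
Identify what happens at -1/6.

The term (16/15)*log(1 - ψ/(-1/6)) has argument 1 - -1/6/(-1/6) = 0 at -1/6: a logarithmic (infinitely-sheeted) branch point; the remaining terms are analytic or single-valued there.

The point is a logarithmic branch point.


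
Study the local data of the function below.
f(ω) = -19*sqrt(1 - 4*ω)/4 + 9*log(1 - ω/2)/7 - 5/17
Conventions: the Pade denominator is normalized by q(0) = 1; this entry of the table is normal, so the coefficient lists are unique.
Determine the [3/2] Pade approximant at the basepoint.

The Pade approximant has numerator coefficients [-343/68, 147814960691/5043136700, -244512262617/5763584800, 2642254967/296655100]; denominator coefficients [1, -42960091/10594825, 266314971/84758600].

Taylor coefficients needed (expand at 0): a_0 = -343/68, a_1 = 62/7, a_2 = 523/56, a_3 = 1061/56, a_4 = 21271/448, a_5 = 148951/1120.
Write the denominator as Q(ω) = 1 + q1*ω + q2*ω^2. Requiring Q*f - P = O(ω^6) with deg P <= 3 kills the coefficients of ω^4..ω^5 in Q*f:
  ω^4: a_4 + q1*a_3 + q2*a_2 = 0, i.e. 21271/448 + (1061/56)*q1 + (523/56)*q2 = 0.
  ω^5: a_5 + q1*a_4 + q2*a_3 = 0, i.e. 148951/1120 + (21271/448)*q1 + (1061/56)*q2 = 0.
Solving this linear system: q1 = -42960091/10594825, q2 = 266314971/84758600.
The numerator is Q*f truncated at degree 3: P0 = a_0 = -343/68; P1 = a_1 + q1*a_0 = 147814960691/5043136700; P2 = a_2 + q1*a_1 + q2*a_0 = -244512262617/5763584800; P3 = a_3 + q1*a_2 + q2*a_1 = 2642254967/296655100.


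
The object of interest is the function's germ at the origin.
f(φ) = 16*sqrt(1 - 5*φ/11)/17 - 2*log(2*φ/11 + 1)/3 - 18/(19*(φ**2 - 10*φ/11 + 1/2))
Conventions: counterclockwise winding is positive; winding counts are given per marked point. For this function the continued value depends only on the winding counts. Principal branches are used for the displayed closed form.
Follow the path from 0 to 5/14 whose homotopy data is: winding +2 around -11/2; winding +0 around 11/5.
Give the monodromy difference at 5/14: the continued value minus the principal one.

The rational part is single-valued and drops out of the difference; each branch term changes only by its own monodromy.
(16/17)*sqrt(1 - φ/(11/5)): winding +0 is even, the square root returns to the same sheet, contribution 0.
(-2/3)*log(1 - φ/(-11/2)): each positive loop around -11/2 adds 2*pi*i to the log, so winding +2 contributes (-2/3)*(2)*2*pi*i = -(8/3)*pi*i.
Summing the contributions at φ = 5/14 gives -(8/3)*pi*i.

Continued minus principal equals -(8/3)*pi*i.


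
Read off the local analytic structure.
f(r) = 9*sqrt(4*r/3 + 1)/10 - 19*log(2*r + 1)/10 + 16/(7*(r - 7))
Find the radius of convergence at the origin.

Denominator factor (r - 7): pole of order 1 at 7, modulus 7.
Branch term (-19/10)*log(1 - r/(-1/2)): its argument vanishes at r = -1/2, a logarithmic branch point, modulus 1/2.
Branch term (9/10)*sqrt(1 - r/(-3/4)): its argument vanishes at r = -3/4, a square-root branch point, modulus 3/4.
The radius of convergence is the smallest modulus among the singular points: 1/2.

The radius of convergence is 1/2.


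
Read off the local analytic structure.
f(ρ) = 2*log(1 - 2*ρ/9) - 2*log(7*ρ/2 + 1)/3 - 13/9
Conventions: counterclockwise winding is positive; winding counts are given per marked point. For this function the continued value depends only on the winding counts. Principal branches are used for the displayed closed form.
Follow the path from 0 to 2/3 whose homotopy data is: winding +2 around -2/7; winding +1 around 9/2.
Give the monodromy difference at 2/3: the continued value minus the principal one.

The rational part is single-valued and drops out of the difference; each branch term changes only by its own monodromy.
(-2/3)*log(1 - ρ/(-2/7)): each positive loop around -2/7 adds 2*pi*i to the log, so winding +2 contributes (-2/3)*(2)*2*pi*i = -(8/3)*pi*i.
(2)*log(1 - ρ/(9/2)): each positive loop around 9/2 adds 2*pi*i to the log, so winding +1 contributes (2)*(1)*2*pi*i = (4)*pi*i.
Summing the contributions at ρ = 2/3 gives (4/3)*pi*i.

Continued minus principal equals (4/3)*pi*i.


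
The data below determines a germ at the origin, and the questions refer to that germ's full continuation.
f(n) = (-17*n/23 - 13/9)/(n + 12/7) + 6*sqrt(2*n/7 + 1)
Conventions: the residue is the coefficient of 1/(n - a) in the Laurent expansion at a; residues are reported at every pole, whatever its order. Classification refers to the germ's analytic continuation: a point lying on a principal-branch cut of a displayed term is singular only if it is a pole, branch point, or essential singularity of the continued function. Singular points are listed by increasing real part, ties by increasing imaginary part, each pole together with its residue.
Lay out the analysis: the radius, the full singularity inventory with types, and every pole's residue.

Radius of convergence at 0: 12/7.
At -7/2: an algebraic (square-root) branch point.
At -12/7: a pole of order 1; residue -257/1449.

Denominator factor (n + 12/7): pole of order 1 at -12/7, modulus 12/7.
Branch term (6)*sqrt(1 - n/(-7/2)): its argument vanishes at n = -7/2, a square-root branch point, modulus 7/2.
The radius of convergence is the smallest modulus among the singular points: 12/7.
The branch term is analytic at -12/7 and contributes nothing to the residue; only the rational part matters.
At the order-1 pole -12/7 set g(n) = (n - (-12/7))*(rational part) = -17*n/23 - 13/9.
Simple pole: residue = g(a) at a = -12/7, which is -257/1449.
List the singular points by increasing real part (a conjugate pair: the negative imaginary part first).


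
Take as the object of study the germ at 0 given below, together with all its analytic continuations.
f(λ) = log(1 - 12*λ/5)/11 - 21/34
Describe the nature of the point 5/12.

The term (1/11)*log(1 - λ/(5/12)) has argument 1 - 5/12/(5/12) = 0 at 5/12: a logarithmic (infinitely-sheeted) branch point; the remaining terms are analytic or single-valued there.

The point is a logarithmic branch point.


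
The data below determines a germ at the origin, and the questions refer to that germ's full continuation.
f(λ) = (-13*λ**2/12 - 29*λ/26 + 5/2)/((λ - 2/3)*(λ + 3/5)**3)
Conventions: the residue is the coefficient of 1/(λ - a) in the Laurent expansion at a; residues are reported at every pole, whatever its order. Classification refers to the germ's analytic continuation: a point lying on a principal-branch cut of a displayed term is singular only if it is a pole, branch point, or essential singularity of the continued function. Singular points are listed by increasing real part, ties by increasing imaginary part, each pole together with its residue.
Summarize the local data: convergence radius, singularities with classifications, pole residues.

Denominator factor (λ - 2/3): pole of order 1 at 2/3, modulus 2/3.
Denominator factor (λ + 3/5)^3: pole of order 3 at -3/5, modulus 3/5.
The radius of convergence is the smallest modulus among the singular points: 3/5.
At the order-3 pole -3/5 set g(λ) = (λ - (-3/5))^3*f(λ) = (-13*λ**2/12 - 29*λ/26 + 5/2)/(λ - 2/3).
Order-3 pole: residue = g''(a)/2; g''(-3/5) = -111875/89167, so the residue is -111875/178334.
At the order-1 pole 2/3 set g(λ) = (λ - (2/3))*f(λ) = (-13*λ**2/12 - 29*λ/26 + 5/2)/(λ + 3/5)**3.
Simple pole: residue = g(a) at a = 2/3, which is 111875/178334.
List the singular points by increasing real part (a conjugate pair: the negative imaginary part first).

Radius of convergence at 0: 3/5.
At -3/5: a pole of order 3; residue -111875/178334.
At 2/3: a pole of order 1; residue 111875/178334.


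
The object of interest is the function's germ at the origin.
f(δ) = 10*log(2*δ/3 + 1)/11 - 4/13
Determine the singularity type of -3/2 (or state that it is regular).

The point is a logarithmic branch point.

The term (10/11)*log(1 - δ/(-3/2)) has argument 1 - -3/2/(-3/2) = 0 at -3/2: a logarithmic (infinitely-sheeted) branch point; the remaining terms are analytic or single-valued there.


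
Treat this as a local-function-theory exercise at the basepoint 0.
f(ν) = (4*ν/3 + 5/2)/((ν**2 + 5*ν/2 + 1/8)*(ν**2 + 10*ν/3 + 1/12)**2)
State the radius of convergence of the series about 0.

Denominator factor (ν**2 + 10*ν/3 + 1/12)^2: discriminant 97/9, real irrational roots -5/3 + (1/6)*sqrt(97) and -5/3 - (1/6)*sqrt(97); poles of order 2, moduli 5/3 - (1/6)*sqrt(97) and 5/3 + (1/6)*sqrt(97).
Denominator factor (ν**2 + 5*ν/2 + 1/8): discriminant 23/4, real irrational roots -5/4 + (1/4)*sqrt(23) and -5/4 - (1/4)*sqrt(23); poles of order 1, moduli 5/4 - (1/4)*sqrt(23) and 5/4 + (1/4)*sqrt(23).
The radius of convergence is the smallest modulus among the singular points: 5/3 - (1/6)*sqrt(97).

The radius of convergence is 5/3 - (1/6)*sqrt(97).


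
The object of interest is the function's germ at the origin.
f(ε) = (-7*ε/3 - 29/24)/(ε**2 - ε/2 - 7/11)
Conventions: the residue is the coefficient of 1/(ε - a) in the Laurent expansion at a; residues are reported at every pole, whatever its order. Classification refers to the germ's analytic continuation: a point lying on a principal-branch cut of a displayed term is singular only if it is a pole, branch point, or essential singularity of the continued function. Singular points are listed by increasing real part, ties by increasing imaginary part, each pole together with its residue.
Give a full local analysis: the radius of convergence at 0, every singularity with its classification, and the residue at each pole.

Radius of convergence at 0: -1/4 + (1/44)*sqrt(1353).
At 1/4 - (1/44)*sqrt(1353): a pole of order 1; residue -7/6 + (43/1476)*sqrt(1353).
At 1/4 + (1/44)*sqrt(1353): a pole of order 1; residue -7/6 - (43/1476)*sqrt(1353).

Denominator factor (ε**2 - ε/2 - 7/11): discriminant 123/44, real irrational roots 1/4 + (1/44)*sqrt(1353) and 1/4 - (1/44)*sqrt(1353); poles of order 1, moduli 1/4 + (1/44)*sqrt(1353) and -1/4 + (1/44)*sqrt(1353).
The radius of convergence is the smallest modulus among the singular points: -1/4 + (1/44)*sqrt(1353).
The factor ε**2 - ε/2 - 7/11 splits as (ε - a)(ε - a') with a = 1/4 - (1/44)*sqrt(1353), a' = 1/4 + (1/44)*sqrt(1353). At the order-1 pole a set g(ε) = (ε - a)*f(ε) = [-7*ε/3 - 29/24] / (ε - a').
Simple pole: residue = g(a) at a = 1/4 - (1/44)*sqrt(1353), which is -7/6 + (43/1476)*sqrt(1353).
The factor ε**2 - ε/2 - 7/11 splits as (ε - a)(ε - a') with a = 1/4 + (1/44)*sqrt(1353), a' = 1/4 - (1/44)*sqrt(1353). At the order-1 pole a set g(ε) = (ε - a)*f(ε) = [-7*ε/3 - 29/24] / (ε - a').
Simple pole: residue = g(a) at a = 1/4 + (1/44)*sqrt(1353), which is -7/6 - (43/1476)*sqrt(1353).
List the singular points by increasing real part (a conjugate pair: the negative imaginary part first).


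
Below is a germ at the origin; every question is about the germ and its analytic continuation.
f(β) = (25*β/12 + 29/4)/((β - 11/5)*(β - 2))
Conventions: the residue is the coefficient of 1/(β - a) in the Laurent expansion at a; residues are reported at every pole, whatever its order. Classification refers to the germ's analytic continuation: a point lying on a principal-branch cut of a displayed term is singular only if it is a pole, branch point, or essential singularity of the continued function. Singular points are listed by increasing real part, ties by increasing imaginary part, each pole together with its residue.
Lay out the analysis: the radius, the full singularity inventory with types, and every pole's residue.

Radius of convergence at 0: 2.
At 2: a pole of order 1; residue -685/12.
At 11/5: a pole of order 1; residue 355/6.

Denominator factor (β - 2): pole of order 1 at 2, modulus 2.
Denominator factor (β - 11/5): pole of order 1 at 11/5, modulus 11/5.
The radius of convergence is the smallest modulus among the singular points: 2.
At the order-1 pole 2 set g(β) = (β - (2))*f(β) = (25*β/12 + 29/4)/(β - 11/5).
Simple pole: residue = g(a) at a = 2, which is -685/12.
At the order-1 pole 11/5 set g(β) = (β - (11/5))*f(β) = (25*β/12 + 29/4)/(β - 2).
Simple pole: residue = g(a) at a = 11/5, which is 355/6.
List the singular points by increasing real part (a conjugate pair: the negative imaginary part first).


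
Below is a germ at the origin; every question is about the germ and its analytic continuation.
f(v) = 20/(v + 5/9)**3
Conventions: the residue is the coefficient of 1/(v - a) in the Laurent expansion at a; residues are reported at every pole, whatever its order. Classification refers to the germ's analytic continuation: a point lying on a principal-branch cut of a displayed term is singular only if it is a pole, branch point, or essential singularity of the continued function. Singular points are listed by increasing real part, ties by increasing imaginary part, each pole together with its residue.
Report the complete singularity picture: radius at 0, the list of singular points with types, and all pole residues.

Denominator factor (v + 5/9)^3: pole of order 3 at -5/9, modulus 5/9.
The radius of convergence is the smallest modulus among the singular points: 5/9.
At the order-3 pole -5/9 set g(v) = (v - (-5/9))^3*f(v) = 20.
Order-3 pole: residue = g''(a)/2; g''(-5/9) = 0, so the residue is 0.

Radius of convergence at 0: 5/9.
At -5/9: a pole of order 3; residue 0.


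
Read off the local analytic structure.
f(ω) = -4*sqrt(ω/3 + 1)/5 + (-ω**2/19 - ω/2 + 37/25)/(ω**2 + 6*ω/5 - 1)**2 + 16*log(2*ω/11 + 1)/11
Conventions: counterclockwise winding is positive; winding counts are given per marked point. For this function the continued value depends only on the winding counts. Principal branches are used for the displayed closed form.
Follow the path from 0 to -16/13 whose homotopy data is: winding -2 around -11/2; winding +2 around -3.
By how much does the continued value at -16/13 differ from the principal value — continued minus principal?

The rational part is single-valued and drops out of the difference; each branch term changes only by its own monodromy.
(16/11)*log(1 - ω/(-11/2)): each positive loop around -11/2 adds 2*pi*i to the log, so winding -2 contributes (16/11)*(-2)*2*pi*i = -(64/11)*pi*i.
(-4/5)*sqrt(1 - ω/(-3)): winding +2 is even, the square root returns to the same sheet, contribution 0.
Summing the contributions at ω = -16/13 gives -(64/11)*pi*i.

Continued minus principal equals -(64/11)*pi*i.


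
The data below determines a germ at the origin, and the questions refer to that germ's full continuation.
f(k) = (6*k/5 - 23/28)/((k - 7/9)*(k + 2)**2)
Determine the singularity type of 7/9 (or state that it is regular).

The point is a pole of order 1.

The denominator factor k - 7/9 vanishes at 7/9 and appears to the power 1; the numerator there equals 47/420, nonzero, and no other factor vanishes.
Hence a pole whose order is the multiplicity, 1.


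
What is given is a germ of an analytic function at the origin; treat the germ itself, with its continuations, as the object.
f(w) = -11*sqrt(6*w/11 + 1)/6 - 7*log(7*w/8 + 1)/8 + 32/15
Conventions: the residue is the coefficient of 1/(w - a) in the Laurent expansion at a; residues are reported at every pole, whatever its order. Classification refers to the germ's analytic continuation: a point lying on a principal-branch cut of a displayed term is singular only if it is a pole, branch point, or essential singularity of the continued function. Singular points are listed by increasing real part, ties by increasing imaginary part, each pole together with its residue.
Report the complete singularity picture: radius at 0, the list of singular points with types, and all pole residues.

Branch term (-11/6)*sqrt(1 - w/(-11/6)): its argument vanishes at w = -11/6, a square-root branch point, modulus 11/6.
Branch term (-7/8)*log(1 - w/(-8/7)): its argument vanishes at w = -8/7, a logarithmic branch point, modulus 8/7.
The radius of convergence is the smallest modulus among the singular points: 8/7.
List the singular points by increasing real part (a conjugate pair: the negative imaginary part first).

Radius of convergence at 0: 8/7.
At -11/6: an algebraic (square-root) branch point.
At -8/7: a logarithmic branch point.


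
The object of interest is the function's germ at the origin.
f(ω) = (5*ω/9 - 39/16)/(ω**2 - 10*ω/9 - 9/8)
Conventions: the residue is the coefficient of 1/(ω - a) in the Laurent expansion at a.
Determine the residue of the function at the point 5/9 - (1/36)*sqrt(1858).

The residue is 5/18 + (2759/133776)*sqrt(1858).

The factor ω**2 - 10*ω/9 - 9/8 splits as (ω - a)(ω - a') with a = 5/9 - (1/36)*sqrt(1858), a' = 5/9 + (1/36)*sqrt(1858). At the order-1 pole a set g(ω) = (ω - a)*f(ω) = [5*ω/9 - 39/16] / (ω - a').
Simple pole: residue = g(a) at a = 5/9 - (1/36)*sqrt(1858), which is 5/18 + (2759/133776)*sqrt(1858).


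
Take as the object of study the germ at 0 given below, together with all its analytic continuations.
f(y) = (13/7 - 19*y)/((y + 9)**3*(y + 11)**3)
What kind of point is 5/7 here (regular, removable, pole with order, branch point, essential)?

The point is a regular point.

Denominator factors: y + 11 = 82/7 at y = 5/7; y + 9 = 68/7 at y = 5/7 — none vanishes.
So the germ continues analytically to 5/7.


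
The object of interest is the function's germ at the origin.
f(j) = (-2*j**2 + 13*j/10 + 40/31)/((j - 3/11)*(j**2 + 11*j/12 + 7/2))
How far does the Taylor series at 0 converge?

Denominator factor (j - 3/11): pole of order 1 at 3/11, modulus 3/11.
Denominator factor (j**2 + 11*j/12 + 7/2): discriminant -1895/144, complex-conjugate roots (-11/24) + ((1/24)*sqrt(1895))*i and (-11/24) - ((1/24)*sqrt(1895))*i; poles of order 1, moduli (1/2)*sqrt(14) and (1/2)*sqrt(14).
The radius of convergence is the smallest modulus among the singular points: 3/11.

The radius of convergence is 3/11.


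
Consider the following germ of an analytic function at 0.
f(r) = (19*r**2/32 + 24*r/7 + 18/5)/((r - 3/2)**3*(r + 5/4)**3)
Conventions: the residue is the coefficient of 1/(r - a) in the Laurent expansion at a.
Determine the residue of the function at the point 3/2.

The residue is 787834/5636785.

At the order-3 pole 3/2 set g(r) = (r - (3/2))^3*f(r) = (19*r**2/32 + 24*r/7 + 18/5)/(r + 5/4)**3.
Order-3 pole: residue = g''(a)/2; g''(3/2) = 1575668/5636785, so the residue is 787834/5636785.


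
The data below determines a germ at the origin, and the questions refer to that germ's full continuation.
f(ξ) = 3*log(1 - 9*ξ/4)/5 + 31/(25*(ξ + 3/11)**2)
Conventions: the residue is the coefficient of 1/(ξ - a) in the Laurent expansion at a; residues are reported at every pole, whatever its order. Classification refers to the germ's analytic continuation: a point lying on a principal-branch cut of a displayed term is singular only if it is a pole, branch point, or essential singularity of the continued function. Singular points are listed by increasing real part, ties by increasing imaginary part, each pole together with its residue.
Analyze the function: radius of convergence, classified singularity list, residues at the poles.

Denominator factor (ξ + 3/11)^2: pole of order 2 at -3/11, modulus 3/11.
Branch term (3/5)*log(1 - ξ/(4/9)): its argument vanishes at ξ = 4/9, a logarithmic branch point, modulus 4/9.
The radius of convergence is the smallest modulus among the singular points: 3/11.
The branch term is analytic at -3/11 and contributes nothing to the residue; only the rational part matters.
At the order-2 pole -3/11 set g(ξ) = (ξ - (-3/11))^2*(rational part) = 31/25.
Order-2 pole: residue = g'(a); g'(-3/11) = 0, so the residue is 0.
List the singular points by increasing real part (a conjugate pair: the negative imaginary part first).

Radius of convergence at 0: 3/11.
At -3/11: a pole of order 2; residue 0.
At 4/9: a logarithmic branch point.


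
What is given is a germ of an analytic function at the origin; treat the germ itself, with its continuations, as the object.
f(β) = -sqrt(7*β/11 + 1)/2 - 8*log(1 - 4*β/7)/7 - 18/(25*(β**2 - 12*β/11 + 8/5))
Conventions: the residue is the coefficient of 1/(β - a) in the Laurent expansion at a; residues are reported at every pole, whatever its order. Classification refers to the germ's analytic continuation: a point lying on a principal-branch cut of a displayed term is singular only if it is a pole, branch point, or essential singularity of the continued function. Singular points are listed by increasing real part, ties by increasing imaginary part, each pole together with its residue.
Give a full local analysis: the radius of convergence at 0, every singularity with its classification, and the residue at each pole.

Denominator factor (β**2 - 12*β/11 + 8/5): discriminant -3152/605, complex-conjugate roots (6/11) + ((2/55)*sqrt(985))*i and (6/11) - ((2/55)*sqrt(985))*i; poles of order 1, moduli (2/5)*sqrt(10) and (2/5)*sqrt(10).
Branch term (-1/2)*sqrt(1 - β/(-11/7)): its argument vanishes at β = -11/7, a square-root branch point, modulus 11/7.
Branch term (-8/7)*log(1 - β/(7/4)): its argument vanishes at β = 7/4, a logarithmic branch point, modulus 7/4.
The radius of convergence is the smallest modulus among the singular points: (2/5)*sqrt(10).
The branch terms are analytic at (6/11) - ((2/55)*sqrt(985))*i and contribute nothing to the residue; only the rational part matters.
The factor β**2 - 12*β/11 + 8/5 splits as (β - a)(β - a') with a = (6/11) - ((2/55)*sqrt(985))*i, a' = (6/11) + ((2/55)*sqrt(985))*i. At the order-1 pole a set g(β) = (β - a)*(rational part) = [-18/25] / (β - a').
Simple pole: residue = g(a) at a = (6/11) - ((2/55)*sqrt(985))*i, which is -((99/9850)*sqrt(985))*i.
The branch terms are analytic at (6/11) + ((2/55)*sqrt(985))*i and contribute nothing to the residue; only the rational part matters.
The factor β**2 - 12*β/11 + 8/5 splits as (β - a)(β - a') with a = (6/11) + ((2/55)*sqrt(985))*i, a' = (6/11) - ((2/55)*sqrt(985))*i. At the order-1 pole a set g(β) = (β - a)*(rational part) = [-18/25] / (β - a').
Simple pole: residue = g(a) at a = (6/11) + ((2/55)*sqrt(985))*i, which is ((99/9850)*sqrt(985))*i.
List the singular points by increasing real part (a conjugate pair: the negative imaginary part first).

Radius of convergence at 0: (2/5)*sqrt(10).
At -11/7: an algebraic (square-root) branch point.
At (6/11) - ((2/55)*sqrt(985))*i: a pole of order 1; residue -((99/9850)*sqrt(985))*i.
At (6/11) + ((2/55)*sqrt(985))*i: a pole of order 1; residue ((99/9850)*sqrt(985))*i.
At 7/4: a logarithmic branch point.


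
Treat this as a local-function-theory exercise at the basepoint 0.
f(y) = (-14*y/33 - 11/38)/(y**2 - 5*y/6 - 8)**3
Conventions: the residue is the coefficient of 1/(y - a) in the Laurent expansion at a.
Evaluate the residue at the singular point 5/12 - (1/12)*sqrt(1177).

The residue is (4546368/340781236697)*sqrt(1177).

The factor y**2 - 5*y/6 - 8 splits as (y - a)(y - a') with a = 5/12 - (1/12)*sqrt(1177), a' = 5/12 + (1/12)*sqrt(1177). At the order-3 pole a set g(y) = (y - a)^3*f(y) = [-14*y/33 - 11/38] / (y - a')^3.
Order-3 pole: residue = g''(a)/2; g''(5/12 - (1/12)*sqrt(1177)) = (9092736/340781236697)*sqrt(1177), so the residue is (4546368/340781236697)*sqrt(1177).


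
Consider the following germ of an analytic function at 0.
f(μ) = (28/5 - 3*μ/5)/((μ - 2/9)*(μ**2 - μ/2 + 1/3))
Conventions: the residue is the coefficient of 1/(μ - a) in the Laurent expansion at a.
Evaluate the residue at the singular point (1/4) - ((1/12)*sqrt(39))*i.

The residue is (-1107/110) - ((9/1430)*sqrt(39))*i.

The factor μ**2 - μ/2 + 1/3 splits as (μ - a)(μ - a') with a = (1/4) - ((1/12)*sqrt(39))*i, a' = (1/4) + ((1/12)*sqrt(39))*i. At the order-1 pole a set g(μ) = (μ - a)*f(μ) = [(28/5 - 3*μ/5)/(μ - 2/9)] / (μ - a').
Simple pole: residue = g(a) at a = (1/4) - ((1/12)*sqrt(39))*i, which is (-1107/110) - ((9/1430)*sqrt(39))*i.


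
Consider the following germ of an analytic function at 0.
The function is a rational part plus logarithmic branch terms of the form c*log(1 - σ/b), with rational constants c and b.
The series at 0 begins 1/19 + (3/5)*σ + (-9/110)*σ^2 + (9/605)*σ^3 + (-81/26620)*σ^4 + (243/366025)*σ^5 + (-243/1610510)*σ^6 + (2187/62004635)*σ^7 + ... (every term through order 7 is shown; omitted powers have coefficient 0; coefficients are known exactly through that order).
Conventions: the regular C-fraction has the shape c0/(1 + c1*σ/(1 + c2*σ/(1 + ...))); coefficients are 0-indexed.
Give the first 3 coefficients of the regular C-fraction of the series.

Taylor coefficients (read off): a_0 = 1/19, a_1 = 3/5, a_2 = -9/110.
c0 = a_0 = 1/19. Peel one level at a time: if S = 1 + c*σ/S' with S'(0) = 1, then c is the σ-coefficient of S and S' = c*σ/(S - 1).
S_1 = c0/f = 1 + (-57/5)*σ + (72333/550)*σ^2 + ...; c1 = -57/5.
S_2 = c1*σ/(S_1 - 1) = 1 + (1269/110)*σ + ...; c2 = 1269/110.

The regular C-fraction coefficients are [1/19, -57/5, 1269/110].


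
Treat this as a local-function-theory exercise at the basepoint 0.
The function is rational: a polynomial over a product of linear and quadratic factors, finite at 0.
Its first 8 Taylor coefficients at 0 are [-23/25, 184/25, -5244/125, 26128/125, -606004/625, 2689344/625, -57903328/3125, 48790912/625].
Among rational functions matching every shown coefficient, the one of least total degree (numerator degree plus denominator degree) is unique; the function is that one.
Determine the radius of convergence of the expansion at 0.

No rational of total degree below 4 reproduces all 8 coefficients; solving the [0/4] Pade equations on them gives f(v) = -23/(36*(v**2 + 10*v/3 + 5/6)**2), whose expansion matches every shown term.
Denominator factor (v**2 + 10*v/3 + 5/6)^2: discriminant 70/9, real irrational roots -5/3 + (1/6)*sqrt(70) and -5/3 - (1/6)*sqrt(70); poles of order 2, moduli 5/3 - (1/6)*sqrt(70) and 5/3 + (1/6)*sqrt(70).
The radius of convergence is the smallest modulus among the singular points: 5/3 - (1/6)*sqrt(70).

The radius of convergence is 5/3 - (1/6)*sqrt(70).


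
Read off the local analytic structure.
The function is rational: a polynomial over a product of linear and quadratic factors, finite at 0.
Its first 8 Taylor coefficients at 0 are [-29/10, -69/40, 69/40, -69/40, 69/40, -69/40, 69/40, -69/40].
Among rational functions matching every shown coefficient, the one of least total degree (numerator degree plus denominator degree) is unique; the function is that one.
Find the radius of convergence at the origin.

The radius of convergence is 1.

No rational of total degree below 2 reproduces all 8 coefficients; solving the [1/1] Pade equations on them gives f(v) = (-37*v/8 - 29/10)/(v + 1), whose expansion matches every shown term.
Denominator factor (v + 1): pole of order 1 at -1, modulus 1.
The radius of convergence is the smallest modulus among the singular points: 1.


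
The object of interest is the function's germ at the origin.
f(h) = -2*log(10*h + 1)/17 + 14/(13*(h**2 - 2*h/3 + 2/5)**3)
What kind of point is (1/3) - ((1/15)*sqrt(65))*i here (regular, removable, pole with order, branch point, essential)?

The point is a pole of order 3.

The denominator factor h**2 - 2*h/3 + 2/5 vanishes at (1/3) - ((1/15)*sqrt(65))*i and appears to the power 3; the numerator there equals 14/13, nonzero, and no other factor vanishes.
The branch terms are analytic at this point.
Hence a pole whose order is the multiplicity, 3.


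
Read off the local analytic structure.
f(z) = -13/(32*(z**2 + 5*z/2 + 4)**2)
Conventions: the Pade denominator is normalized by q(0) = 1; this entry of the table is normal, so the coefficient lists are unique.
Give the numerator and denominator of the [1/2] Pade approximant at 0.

The Pade approximant has numerator coefficients [-13/512, 65/7296]; denominator coefficients [1, 205/228, 1649/3648].

Taylor coefficients needed (expand at 0): a_0 = -13/512, a_1 = 65/2048, a_2 = -559/32768, a_3 = 65/65536.
Write the denominator as Q(z) = 1 + q1*z + q2*z^2. Requiring Q*f - P = O(z^4) with deg P <= 1 kills the coefficients of z^2..z^3 in Q*f:
  z^2: a_2 + q1*a_1 + q2*a_0 = 0, i.e. -559/32768 + (65/2048)*q1 + (-13/512)*q2 = 0.
  z^3: a_3 + q1*a_2 + q2*a_1 = 0, i.e. 65/65536 + (-559/32768)*q1 + (65/2048)*q2 = 0.
Solving this linear system: q1 = 205/228, q2 = 1649/3648.
The numerator is Q*f truncated at degree 1: P0 = a_0 = -13/512; P1 = a_1 + q1*a_0 = 65/7296.
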